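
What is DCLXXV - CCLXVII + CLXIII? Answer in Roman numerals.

DCLXXV = 675, CCLXVII = 267, CLXIII = 163
675 - 267 = 408
408 + 163 = 571

DLXXI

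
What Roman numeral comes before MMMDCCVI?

MMMDCCVI = 3706; previous is 3705

MMMDCCV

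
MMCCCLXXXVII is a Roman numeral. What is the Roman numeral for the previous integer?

MMCCCLXXXVII = 2387, so the previous integer is 2387 - 1 = 2386

MMCCCLXXXVI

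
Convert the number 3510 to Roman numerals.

Convert 3510 to Roman numerals:
  3510 contains 3×1000 (MMM)
  510 contains 1×500 (D)
  10 contains 1×10 (X)

MMMDX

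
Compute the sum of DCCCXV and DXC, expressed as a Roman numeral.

DCCCXV = 815
DXC = 590
815 + 590 = 1405

MCDV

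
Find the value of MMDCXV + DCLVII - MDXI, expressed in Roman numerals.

MMDCXV = 2615, DCLVII = 657, MDXI = 1511
2615 + 657 = 3272
3272 - 1511 = 1761

MDCCLXI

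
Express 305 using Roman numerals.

Convert 305 to Roman numerals:
  305 contains 3×100 (CCC)
  5 contains 1×5 (V)

CCCV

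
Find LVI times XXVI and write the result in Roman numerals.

LVI = 56
XXVI = 26
56 × 26 = 1456

MCDLVI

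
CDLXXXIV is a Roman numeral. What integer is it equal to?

CDLXXXIV: CD=400, L=50, X=10, X=10, X=10, IV=4
400 + 50 + 10 + 10 + 10 + 4 = 484

484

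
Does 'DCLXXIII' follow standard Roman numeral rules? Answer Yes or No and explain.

'DCLXXIII': Check the rules: uses only the symbols I, V, X, L, C, D, M; no symbol is repeated more than three times in a row; V, L and D each appear at most once; no smaller symbol precedes a larger one (values never increase from left to right). Value: D (500) + C (100) + L (50) + X (10) + X (10) + I (1) + I (1) + I (1) = 673. So it is a valid standard Roman numeral.

Yes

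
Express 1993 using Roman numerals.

Convert 1993 to Roman numerals:
  1993 contains 1×1000 (M)
  993 contains 1×900 (CM)
  93 contains 1×90 (XC)
  3 contains 3×1 (III)

MCMXCIII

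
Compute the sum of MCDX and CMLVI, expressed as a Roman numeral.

MCDX = 1410
CMLVI = 956
1410 + 956 = 2366

MMCCCLXVI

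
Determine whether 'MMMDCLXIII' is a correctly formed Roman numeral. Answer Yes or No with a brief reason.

'MMMDCLXIII': Check the rules: uses only the symbols I, V, X, L, C, D, M; no symbol is repeated more than three times in a row; V, L and D each appear at most once; no smaller symbol precedes a larger one (values never increase from left to right). Value: M (1000) + M (1000) + M (1000) + D (500) + C (100) + L (50) + X (10) + I (1) + I (1) + I (1) = 3663. So it is a valid standard Roman numeral.

Yes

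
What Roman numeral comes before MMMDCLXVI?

MMMDCLXVI = 3666, so the previous integer is 3666 - 1 = 3665

MMMDCLXV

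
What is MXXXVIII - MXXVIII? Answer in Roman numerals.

MXXXVIII = 1038
MXXVIII = 1028
1038 - 1028 = 10

X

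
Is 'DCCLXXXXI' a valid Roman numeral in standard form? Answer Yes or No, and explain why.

'DCCLXXXXI': More than 3 consecutive X's

No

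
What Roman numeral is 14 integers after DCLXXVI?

DCLXXVI = 676
676 + 14 = 690

DCXC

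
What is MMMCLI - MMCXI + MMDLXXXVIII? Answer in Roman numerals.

MMMCLI = 3151, MMCXI = 2111, MMDLXXXVIII = 2588
3151 - 2111 = 1040
1040 + 2588 = 3628

MMMDCXXVIII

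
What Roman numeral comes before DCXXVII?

DCXXVII = 627; previous is 626

DCXXVI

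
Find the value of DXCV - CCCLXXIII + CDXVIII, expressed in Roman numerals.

DXCV = 595, CCCLXXIII = 373, CDXVIII = 418
595 - 373 = 222
222 + 418 = 640

DCXL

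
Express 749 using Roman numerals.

Convert 749 to Roman numerals:
  749 contains 1×500 (D)
  249 contains 2×100 (CC)
  49 contains 1×40 (XL)
  9 contains 1×9 (IX)

DCCXLIX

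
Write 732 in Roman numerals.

Convert 732 to Roman numerals:
  732 contains 1×500 (D)
  232 contains 2×100 (CC)
  32 contains 3×10 (XXX)
  2 contains 2×1 (II)

DCCXXXII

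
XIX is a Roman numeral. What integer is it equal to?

XIX: X=10, IX=9
10 + 9 = 19

19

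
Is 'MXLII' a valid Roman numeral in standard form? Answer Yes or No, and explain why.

'MXLII': Check the rules: uses only the symbols I, V, X, L, C, D, M; no symbol is repeated more than three times in a row; V, L and D each appear at most once; the only place a smaller symbol precedes a larger one is the allowed subtractive pair XL, the symbol right after such a pair (if any) is smaller than the pair's first symbol, and otherwise the values never increase from left to right. Value: M (1000) + XL (40) + I (1) + I (1) = 1042. So it is a valid standard Roman numeral.

Yes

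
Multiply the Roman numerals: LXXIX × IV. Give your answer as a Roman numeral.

LXXIX = 79
IV = 4
79 × 4 = 316

CCCXVI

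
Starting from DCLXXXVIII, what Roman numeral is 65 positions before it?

DCLXXXVIII = 688
688 - 65 = 623

DCXXIII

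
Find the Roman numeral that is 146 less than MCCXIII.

MCCXIII = 1213
1213 - 146 = 1067

MLXVII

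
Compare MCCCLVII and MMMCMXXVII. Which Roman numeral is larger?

MCCCLVII = 1357
MMMCMXXVII = 3927
3927 is larger

MMMCMXXVII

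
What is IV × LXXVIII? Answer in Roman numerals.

IV = 4
LXXVIII = 78
4 × 78 = 312

CCCXII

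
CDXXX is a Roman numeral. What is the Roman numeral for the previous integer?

CDXXX = 430; previous is 429

CDXXIX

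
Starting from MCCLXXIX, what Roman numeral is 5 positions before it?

MCCLXXIX = 1279
1279 - 5 = 1274

MCCLXXIV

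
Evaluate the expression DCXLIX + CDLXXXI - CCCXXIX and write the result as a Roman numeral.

DCXLIX = 649, CDLXXXI = 481, CCCXXIX = 329
649 + 481 = 1130
1130 - 329 = 801

DCCCI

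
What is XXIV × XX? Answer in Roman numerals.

XXIV = 24
XX = 20
24 × 20 = 480

CDLXXX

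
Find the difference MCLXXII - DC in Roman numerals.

MCLXXII = 1172
DC = 600
1172 - 600 = 572

DLXXII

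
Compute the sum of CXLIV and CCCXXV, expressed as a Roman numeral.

CXLIV = 144
CCCXXV = 325
144 + 325 = 469

CDLXIX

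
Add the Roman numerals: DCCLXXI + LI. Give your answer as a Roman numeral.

DCCLXXI = 771
LI = 51
771 + 51 = 822

DCCCXXII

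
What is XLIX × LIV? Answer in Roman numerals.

XLIX = 49
LIV = 54
49 × 54 = 2646

MMDCXLVI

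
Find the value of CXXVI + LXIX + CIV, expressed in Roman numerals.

CXXVI = 126, LXIX = 69, CIV = 104
126 + 69 = 195
195 + 104 = 299

CCXCIX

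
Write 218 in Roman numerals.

Convert 218 to Roman numerals:
  218 contains 2×100 (CC)
  18 contains 1×10 (X)
  8 contains 1×5 (V)
  3 contains 3×1 (III)

CCXVIII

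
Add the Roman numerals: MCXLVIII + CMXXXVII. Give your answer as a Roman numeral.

MCXLVIII = 1148
CMXXXVII = 937
1148 + 937 = 2085

MMLXXXV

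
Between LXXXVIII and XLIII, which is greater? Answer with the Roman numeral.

LXXXVIII = 88
XLIII = 43
88 is larger

LXXXVIII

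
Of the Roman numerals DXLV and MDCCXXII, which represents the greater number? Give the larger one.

DXLV = 545
MDCCXXII = 1722
1722 is larger

MDCCXXII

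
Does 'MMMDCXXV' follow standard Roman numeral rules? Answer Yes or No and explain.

'MMMDCXXV': Check the rules: uses only the symbols I, V, X, L, C, D, M; no symbol is repeated more than three times in a row; V, L and D each appear at most once; no smaller symbol precedes a larger one (values never increase from left to right). Value: M (1000) + M (1000) + M (1000) + D (500) + C (100) + X (10) + X (10) + V (5) = 3625. So it is a valid standard Roman numeral.

Yes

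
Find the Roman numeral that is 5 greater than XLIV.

XLIV = 44
44 + 5 = 49

XLIX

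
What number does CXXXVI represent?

CXXXVI: C=100, X=10, X=10, X=10, V=5, I=1
100 + 10 + 10 + 10 + 5 + 1 = 136

136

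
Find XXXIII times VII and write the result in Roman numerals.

XXXIII = 33
VII = 7
33 × 7 = 231

CCXXXI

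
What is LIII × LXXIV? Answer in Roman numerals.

LIII = 53
LXXIV = 74
53 × 74 = 3922

MMMCMXXII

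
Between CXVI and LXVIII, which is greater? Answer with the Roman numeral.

CXVI = 116
LXVIII = 68
116 is larger

CXVI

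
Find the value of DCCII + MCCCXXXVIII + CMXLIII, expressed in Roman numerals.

DCCII = 702, MCCCXXXVIII = 1338, CMXLIII = 943
702 + 1338 = 2040
2040 + 943 = 2983

MMCMLXXXIII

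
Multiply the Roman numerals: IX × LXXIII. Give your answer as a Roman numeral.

IX = 9
LXXIII = 73
9 × 73 = 657

DCLVII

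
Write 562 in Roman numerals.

Convert 562 to Roman numerals:
  562 contains 1×500 (D)
  62 contains 1×50 (L)
  12 contains 1×10 (X)
  2 contains 2×1 (II)

DLXII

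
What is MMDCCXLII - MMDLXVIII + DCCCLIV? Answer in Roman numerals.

MMDCCXLII = 2742, MMDLXVIII = 2568, DCCCLIV = 854
2742 - 2568 = 174
174 + 854 = 1028

MXXVIII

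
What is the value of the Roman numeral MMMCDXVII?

MMMCDXVII: M=1000, M=1000, M=1000, CD=400, X=10, V=5, I=1, I=1
1000 + 1000 + 1000 + 400 + 10 + 5 + 1 + 1 = 3417

3417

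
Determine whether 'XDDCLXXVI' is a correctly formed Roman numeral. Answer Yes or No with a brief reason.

'XDDCLXXVI': D should not appear more than once

No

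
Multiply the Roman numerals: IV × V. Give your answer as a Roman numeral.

IV = 4
V = 5
4 × 5 = 20

XX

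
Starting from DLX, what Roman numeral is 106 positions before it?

DLX = 560
560 - 106 = 454

CDLIV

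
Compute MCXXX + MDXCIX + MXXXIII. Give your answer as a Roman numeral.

MCXXX = 1130, MDXCIX = 1599, MXXXIII = 1033
1130 + 1599 = 2729
2729 + 1033 = 3762

MMMDCCLXII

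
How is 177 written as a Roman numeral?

Convert 177 to Roman numerals:
  177 contains 1×100 (C)
  77 contains 1×50 (L)
  27 contains 2×10 (XX)
  7 contains 1×5 (V)
  2 contains 2×1 (II)

CLXXVII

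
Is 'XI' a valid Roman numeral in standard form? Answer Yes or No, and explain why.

'XI': Check the rules: uses only the symbols I, V, X, L, C, D, M; no symbol is repeated more than three times in a row; V, L and D each appear at most once; no smaller symbol precedes a larger one (values never increase from left to right). Value: X (10) + I (1) = 11. So it is a valid standard Roman numeral.

Yes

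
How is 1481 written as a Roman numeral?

Convert 1481 to Roman numerals:
  1481 contains 1×1000 (M)
  481 contains 1×400 (CD)
  81 contains 1×50 (L)
  31 contains 3×10 (XXX)
  1 contains 1×1 (I)

MCDLXXXI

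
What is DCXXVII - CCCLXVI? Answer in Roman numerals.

DCXXVII = 627
CCCLXVI = 366
627 - 366 = 261

CCLXI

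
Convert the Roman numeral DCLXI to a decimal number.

DCLXI: D=500, C=100, L=50, X=10, I=1
500 + 100 + 50 + 10 + 1 = 661

661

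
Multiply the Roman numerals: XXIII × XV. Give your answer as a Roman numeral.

XXIII = 23
XV = 15
23 × 15 = 345

CCCXLV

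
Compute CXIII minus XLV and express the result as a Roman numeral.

CXIII = 113
XLV = 45
113 - 45 = 68

LXVIII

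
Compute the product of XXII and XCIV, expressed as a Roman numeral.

XXII = 22
XCIV = 94
22 × 94 = 2068

MMLXVIII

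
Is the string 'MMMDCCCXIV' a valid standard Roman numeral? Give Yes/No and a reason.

'MMMDCCCXIV': Check the rules: uses only the symbols I, V, X, L, C, D, M; no symbol is repeated more than three times in a row; V, L and D each appear at most once; the only place a smaller symbol precedes a larger one is the allowed subtractive pair IV, the symbol right after such a pair (if any) is smaller than the pair's first symbol, and otherwise the values never increase from left to right. Value: M (1000) + M (1000) + M (1000) + D (500) + C (100) + C (100) + C (100) + X (10) + IV (4) = 3814. So it is a valid standard Roman numeral.

Yes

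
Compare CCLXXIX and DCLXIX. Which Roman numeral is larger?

CCLXXIX = 279
DCLXIX = 669
669 is larger

DCLXIX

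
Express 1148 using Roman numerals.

Convert 1148 to Roman numerals:
  1148 contains 1×1000 (M)
  148 contains 1×100 (C)
  48 contains 1×40 (XL)
  8 contains 1×5 (V)
  3 contains 3×1 (III)

MCXLVIII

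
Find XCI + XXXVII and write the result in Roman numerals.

XCI = 91
XXXVII = 37
91 + 37 = 128

CXXVIII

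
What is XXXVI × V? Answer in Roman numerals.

XXXVI = 36
V = 5
36 × 5 = 180

CLXXX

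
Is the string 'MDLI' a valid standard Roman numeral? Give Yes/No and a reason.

'MDLI': Check the rules: uses only the symbols I, V, X, L, C, D, M; no symbol is repeated more than three times in a row; V, L and D each appear at most once; no smaller symbol precedes a larger one (values never increase from left to right). Value: M (1000) + D (500) + L (50) + I (1) = 1551. So it is a valid standard Roman numeral.

Yes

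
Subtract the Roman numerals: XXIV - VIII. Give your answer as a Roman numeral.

XXIV = 24
VIII = 8
24 - 8 = 16

XVI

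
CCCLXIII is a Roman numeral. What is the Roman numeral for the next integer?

CCCLXIII = 363, so the next integer is 363 + 1 = 364

CCCLXIV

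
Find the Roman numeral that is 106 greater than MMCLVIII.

MMCLVIII = 2158
2158 + 106 = 2264

MMCCLXIV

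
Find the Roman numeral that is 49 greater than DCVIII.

DCVIII = 608
608 + 49 = 657

DCLVII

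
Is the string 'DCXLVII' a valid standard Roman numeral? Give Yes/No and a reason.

'DCXLVII': Check the rules: uses only the symbols I, V, X, L, C, D, M; no symbol is repeated more than three times in a row; V, L and D each appear at most once; the only place a smaller symbol precedes a larger one is the allowed subtractive pair XL, the symbol right after such a pair (if any) is smaller than the pair's first symbol, and otherwise the values never increase from left to right. Value: D (500) + C (100) + XL (40) + V (5) + I (1) + I (1) = 647. So it is a valid standard Roman numeral.

Yes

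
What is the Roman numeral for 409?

Convert 409 to Roman numerals:
  409 contains 1×400 (CD)
  9 contains 1×9 (IX)

CDIX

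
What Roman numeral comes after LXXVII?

LXXVII = 77; next is 78

LXXVIII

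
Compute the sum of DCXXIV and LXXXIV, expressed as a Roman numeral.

DCXXIV = 624
LXXXIV = 84
624 + 84 = 708

DCCVIII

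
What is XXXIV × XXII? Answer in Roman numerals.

XXXIV = 34
XXII = 22
34 × 22 = 748

DCCXLVIII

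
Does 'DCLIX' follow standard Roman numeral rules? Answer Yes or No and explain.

'DCLIX': Check the rules: uses only the symbols I, V, X, L, C, D, M; no symbol is repeated more than three times in a row; V, L and D each appear at most once; the only place a smaller symbol precedes a larger one is the allowed subtractive pair IX, the symbol right after such a pair (if any) is smaller than the pair's first symbol, and otherwise the values never increase from left to right. Value: D (500) + C (100) + L (50) + IX (9) = 659. So it is a valid standard Roman numeral.

Yes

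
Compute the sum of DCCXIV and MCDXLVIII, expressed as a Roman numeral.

DCCXIV = 714
MCDXLVIII = 1448
714 + 1448 = 2162

MMCLXII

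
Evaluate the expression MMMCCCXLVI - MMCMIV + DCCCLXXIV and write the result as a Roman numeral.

MMMCCCXLVI = 3346, MMCMIV = 2904, DCCCLXXIV = 874
3346 - 2904 = 442
442 + 874 = 1316

MCCCXVI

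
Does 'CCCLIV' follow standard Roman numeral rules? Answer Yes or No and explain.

'CCCLIV': Check the rules: uses only the symbols I, V, X, L, C, D, M; no symbol is repeated more than three times in a row; V, L and D each appear at most once; the only place a smaller symbol precedes a larger one is the allowed subtractive pair IV, the symbol right after such a pair (if any) is smaller than the pair's first symbol, and otherwise the values never increase from left to right. Value: C (100) + C (100) + C (100) + L (50) + IV (4) = 354. So it is a valid standard Roman numeral.

Yes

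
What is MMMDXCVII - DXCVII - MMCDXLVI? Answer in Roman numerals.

MMMDXCVII = 3597, DXCVII = 597, MMCDXLVI = 2446
3597 - 597 = 3000
3000 - 2446 = 554

DLIV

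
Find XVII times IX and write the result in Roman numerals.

XVII = 17
IX = 9
17 × 9 = 153

CLIII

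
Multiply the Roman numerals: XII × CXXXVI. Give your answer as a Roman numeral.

XII = 12
CXXXVI = 136
12 × 136 = 1632

MDCXXXII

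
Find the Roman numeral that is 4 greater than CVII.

CVII = 107
107 + 4 = 111

CXI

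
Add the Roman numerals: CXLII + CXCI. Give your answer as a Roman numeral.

CXLII = 142
CXCI = 191
142 + 191 = 333

CCCXXXIII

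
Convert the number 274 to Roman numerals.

Convert 274 to Roman numerals:
  274 contains 2×100 (CC)
  74 contains 1×50 (L)
  24 contains 2×10 (XX)
  4 contains 1×4 (IV)

CCLXXIV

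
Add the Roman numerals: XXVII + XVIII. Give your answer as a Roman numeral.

XXVII = 27
XVIII = 18
27 + 18 = 45

XLV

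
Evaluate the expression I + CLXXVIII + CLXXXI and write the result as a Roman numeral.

I = 1, CLXXVIII = 178, CLXXXI = 181
1 + 178 = 179
179 + 181 = 360

CCCLX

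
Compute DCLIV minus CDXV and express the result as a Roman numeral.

DCLIV = 654
CDXV = 415
654 - 415 = 239

CCXXXIX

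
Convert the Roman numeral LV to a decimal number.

LV: L=50, V=5
50 + 5 = 55

55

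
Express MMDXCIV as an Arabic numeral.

MMDXCIV: M=1000, M=1000, D=500, XC=90, IV=4
1000 + 1000 + 500 + 90 + 4 = 2594

2594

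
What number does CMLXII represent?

CMLXII: CM=900, L=50, X=10, I=1, I=1
900 + 50 + 10 + 1 + 1 = 962

962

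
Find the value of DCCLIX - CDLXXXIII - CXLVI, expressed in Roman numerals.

DCCLIX = 759, CDLXXXIII = 483, CXLVI = 146
759 - 483 = 276
276 - 146 = 130

CXXX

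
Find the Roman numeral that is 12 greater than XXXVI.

XXXVI = 36
36 + 12 = 48

XLVIII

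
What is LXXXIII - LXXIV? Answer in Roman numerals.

LXXXIII = 83
LXXIV = 74
83 - 74 = 9

IX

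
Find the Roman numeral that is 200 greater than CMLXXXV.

CMLXXXV = 985
985 + 200 = 1185

MCLXXXV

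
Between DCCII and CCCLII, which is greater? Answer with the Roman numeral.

DCCII = 702
CCCLII = 352
702 is larger

DCCII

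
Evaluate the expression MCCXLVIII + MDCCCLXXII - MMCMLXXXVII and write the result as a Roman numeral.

MCCXLVIII = 1248, MDCCCLXXII = 1872, MMCMLXXXVII = 2987
1248 + 1872 = 3120
3120 - 2987 = 133

CXXXIII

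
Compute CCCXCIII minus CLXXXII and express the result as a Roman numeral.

CCCXCIII = 393
CLXXXII = 182
393 - 182 = 211

CCXI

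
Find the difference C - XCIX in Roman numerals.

C = 100
XCIX = 99
100 - 99 = 1

I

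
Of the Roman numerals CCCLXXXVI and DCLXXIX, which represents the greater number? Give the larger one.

CCCLXXXVI = 386
DCLXXIX = 679
679 is larger

DCLXXIX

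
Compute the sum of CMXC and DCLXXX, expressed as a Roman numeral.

CMXC = 990
DCLXXX = 680
990 + 680 = 1670

MDCLXX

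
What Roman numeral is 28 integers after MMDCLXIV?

MMDCLXIV = 2664
2664 + 28 = 2692

MMDCXCII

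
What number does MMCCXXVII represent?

MMCCXXVII: M=1000, M=1000, C=100, C=100, X=10, X=10, V=5, I=1, I=1
1000 + 1000 + 100 + 100 + 10 + 10 + 5 + 1 + 1 = 2227

2227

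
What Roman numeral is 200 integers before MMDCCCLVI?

MMDCCCLVI = 2856
2856 - 200 = 2656

MMDCLVI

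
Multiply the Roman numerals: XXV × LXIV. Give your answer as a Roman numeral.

XXV = 25
LXIV = 64
25 × 64 = 1600

MDC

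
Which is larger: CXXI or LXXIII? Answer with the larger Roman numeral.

CXXI = 121
LXXIII = 73
121 is larger

CXXI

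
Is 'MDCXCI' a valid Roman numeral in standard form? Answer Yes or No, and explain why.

'MDCXCI': Check the rules: uses only the symbols I, V, X, L, C, D, M; no symbol is repeated more than three times in a row; V, L and D each appear at most once; the only place a smaller symbol precedes a larger one is the allowed subtractive pair XC, the symbol right after such a pair (if any) is smaller than the pair's first symbol, and otherwise the values never increase from left to right. Value: M (1000) + D (500) + C (100) + XC (90) + I (1) = 1691. So it is a valid standard Roman numeral.

Yes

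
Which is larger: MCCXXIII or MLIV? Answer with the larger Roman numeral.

MCCXXIII = 1223
MLIV = 1054
1223 is larger

MCCXXIII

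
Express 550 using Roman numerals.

Convert 550 to Roman numerals:
  550 contains 1×500 (D)
  50 contains 1×50 (L)

DL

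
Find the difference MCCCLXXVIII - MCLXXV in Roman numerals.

MCCCLXXVIII = 1378
MCLXXV = 1175
1378 - 1175 = 203

CCIII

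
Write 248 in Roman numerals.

Convert 248 to Roman numerals:
  248 contains 2×100 (CC)
  48 contains 1×40 (XL)
  8 contains 1×5 (V)
  3 contains 3×1 (III)

CCXLVIII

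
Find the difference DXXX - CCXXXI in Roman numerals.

DXXX = 530
CCXXXI = 231
530 - 231 = 299

CCXCIX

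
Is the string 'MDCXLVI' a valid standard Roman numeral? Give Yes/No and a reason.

'MDCXLVI': Check the rules: uses only the symbols I, V, X, L, C, D, M; no symbol is repeated more than three times in a row; V, L and D each appear at most once; the only place a smaller symbol precedes a larger one is the allowed subtractive pair XL, the symbol right after such a pair (if any) is smaller than the pair's first symbol, and otherwise the values never increase from left to right. Value: M (1000) + D (500) + C (100) + XL (40) + V (5) + I (1) = 1646. So it is a valid standard Roman numeral.

Yes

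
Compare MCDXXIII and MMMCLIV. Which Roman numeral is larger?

MCDXXIII = 1423
MMMCLIV = 3154
3154 is larger

MMMCLIV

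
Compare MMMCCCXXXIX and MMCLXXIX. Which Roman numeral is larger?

MMMCCCXXXIX = 3339
MMCLXXIX = 2179
3339 is larger

MMMCCCXXXIX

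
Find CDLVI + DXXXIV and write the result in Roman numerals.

CDLVI = 456
DXXXIV = 534
456 + 534 = 990

CMXC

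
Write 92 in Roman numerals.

Convert 92 to Roman numerals:
  92 contains 1×90 (XC)
  2 contains 2×1 (II)

XCII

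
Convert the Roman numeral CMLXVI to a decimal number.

CMLXVI: CM=900, L=50, X=10, V=5, I=1
900 + 50 + 10 + 5 + 1 = 966

966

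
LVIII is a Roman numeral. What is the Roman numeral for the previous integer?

LVIII = 58; previous is 57

LVII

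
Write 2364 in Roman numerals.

Convert 2364 to Roman numerals:
  2364 contains 2×1000 (MM)
  364 contains 3×100 (CCC)
  64 contains 1×50 (L)
  14 contains 1×10 (X)
  4 contains 1×4 (IV)

MMCCCLXIV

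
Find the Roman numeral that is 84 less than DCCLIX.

DCCLIX = 759
759 - 84 = 675

DCLXXV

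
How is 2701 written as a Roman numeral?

Convert 2701 to Roman numerals:
  2701 contains 2×1000 (MM)
  701 contains 1×500 (D)
  201 contains 2×100 (CC)
  1 contains 1×1 (I)

MMDCCI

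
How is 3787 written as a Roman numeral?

Convert 3787 to Roman numerals:
  3787 contains 3×1000 (MMM)
  787 contains 1×500 (D)
  287 contains 2×100 (CC)
  87 contains 1×50 (L)
  37 contains 3×10 (XXX)
  7 contains 1×5 (V)
  2 contains 2×1 (II)

MMMDCCLXXXVII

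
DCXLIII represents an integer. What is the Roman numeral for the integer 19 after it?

DCXLIII = 643
643 + 19 = 662

DCLXII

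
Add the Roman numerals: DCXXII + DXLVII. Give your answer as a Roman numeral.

DCXXII = 622
DXLVII = 547
622 + 547 = 1169

MCLXIX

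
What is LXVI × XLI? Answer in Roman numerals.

LXVI = 66
XLI = 41
66 × 41 = 2706

MMDCCVI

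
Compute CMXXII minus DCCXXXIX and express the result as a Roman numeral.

CMXXII = 922
DCCXXXIX = 739
922 - 739 = 183

CLXXXIII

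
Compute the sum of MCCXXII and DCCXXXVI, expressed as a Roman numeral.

MCCXXII = 1222
DCCXXXVI = 736
1222 + 736 = 1958

MCMLVIII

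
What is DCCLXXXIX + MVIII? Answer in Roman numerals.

DCCLXXXIX = 789
MVIII = 1008
789 + 1008 = 1797

MDCCXCVII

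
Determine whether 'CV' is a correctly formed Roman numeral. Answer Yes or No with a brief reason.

'CV': Check the rules: uses only the symbols I, V, X, L, C, D, M; no symbol is repeated more than three times in a row; V, L and D each appear at most once; no smaller symbol precedes a larger one (values never increase from left to right). Value: C (100) + V (5) = 105. So it is a valid standard Roman numeral.

Yes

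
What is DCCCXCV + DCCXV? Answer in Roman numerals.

DCCCXCV = 895
DCCXV = 715
895 + 715 = 1610

MDCX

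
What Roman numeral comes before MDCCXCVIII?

MDCCXCVIII = 1798; previous is 1797

MDCCXCVII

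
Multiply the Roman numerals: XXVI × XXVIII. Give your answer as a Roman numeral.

XXVI = 26
XXVIII = 28
26 × 28 = 728

DCCXXVIII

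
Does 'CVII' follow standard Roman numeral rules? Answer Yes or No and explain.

'CVII': Check the rules: uses only the symbols I, V, X, L, C, D, M; no symbol is repeated more than three times in a row; V, L and D each appear at most once; no smaller symbol precedes a larger one (values never increase from left to right). Value: C (100) + V (5) + I (1) + I (1) = 107. So it is a valid standard Roman numeral.

Yes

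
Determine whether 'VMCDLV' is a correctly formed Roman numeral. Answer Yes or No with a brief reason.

'VMCDLV': V should not appear more than once

No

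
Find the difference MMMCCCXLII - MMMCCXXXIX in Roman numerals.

MMMCCCXLII = 3342
MMMCCXXXIX = 3239
3342 - 3239 = 103

CIII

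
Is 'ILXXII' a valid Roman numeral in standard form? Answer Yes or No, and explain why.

'ILXXII': Invalid subtractive combination: IL

No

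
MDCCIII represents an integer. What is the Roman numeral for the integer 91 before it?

MDCCIII = 1703
1703 - 91 = 1612

MDCXII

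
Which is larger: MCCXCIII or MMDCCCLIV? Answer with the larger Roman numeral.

MCCXCIII = 1293
MMDCCCLIV = 2854
2854 is larger

MMDCCCLIV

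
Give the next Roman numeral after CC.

CC = 200; next is 201

CCI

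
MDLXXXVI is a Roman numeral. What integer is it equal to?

MDLXXXVI: M=1000, D=500, L=50, X=10, X=10, X=10, V=5, I=1
1000 + 500 + 50 + 10 + 10 + 10 + 5 + 1 = 1586

1586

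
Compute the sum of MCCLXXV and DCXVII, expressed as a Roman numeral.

MCCLXXV = 1275
DCXVII = 617
1275 + 617 = 1892

MDCCCXCII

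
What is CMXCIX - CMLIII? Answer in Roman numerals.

CMXCIX = 999
CMLIII = 953
999 - 953 = 46

XLVI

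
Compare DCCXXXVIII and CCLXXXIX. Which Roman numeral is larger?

DCCXXXVIII = 738
CCLXXXIX = 289
738 is larger

DCCXXXVIII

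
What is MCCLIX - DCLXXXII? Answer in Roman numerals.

MCCLIX = 1259
DCLXXXII = 682
1259 - 682 = 577

DLXXVII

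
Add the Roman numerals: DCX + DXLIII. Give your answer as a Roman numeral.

DCX = 610
DXLIII = 543
610 + 543 = 1153

MCLIII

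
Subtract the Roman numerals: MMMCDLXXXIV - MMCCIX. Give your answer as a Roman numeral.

MMMCDLXXXIV = 3484
MMCCIX = 2209
3484 - 2209 = 1275

MCCLXXV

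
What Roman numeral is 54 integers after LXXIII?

LXXIII = 73
73 + 54 = 127

CXXVII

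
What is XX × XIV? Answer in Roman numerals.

XX = 20
XIV = 14
20 × 14 = 280

CCLXXX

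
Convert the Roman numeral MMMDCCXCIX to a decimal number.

MMMDCCXCIX: M=1000, M=1000, M=1000, D=500, C=100, C=100, XC=90, IX=9
1000 + 1000 + 1000 + 500 + 100 + 100 + 90 + 9 = 3799

3799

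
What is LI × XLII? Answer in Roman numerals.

LI = 51
XLII = 42
51 × 42 = 2142

MMCXLII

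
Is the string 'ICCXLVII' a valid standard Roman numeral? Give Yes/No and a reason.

'ICCXLVII': Invalid subtractive combination: IC

No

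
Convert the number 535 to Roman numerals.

Convert 535 to Roman numerals:
  535 contains 1×500 (D)
  35 contains 3×10 (XXX)
  5 contains 1×5 (V)

DXXXV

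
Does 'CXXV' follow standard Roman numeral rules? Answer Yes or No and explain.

'CXXV': Check the rules: uses only the symbols I, V, X, L, C, D, M; no symbol is repeated more than three times in a row; V, L and D each appear at most once; no smaller symbol precedes a larger one (values never increase from left to right). Value: C (100) + X (10) + X (10) + V (5) = 125. So it is a valid standard Roman numeral.

Yes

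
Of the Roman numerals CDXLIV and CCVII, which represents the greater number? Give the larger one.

CDXLIV = 444
CCVII = 207
444 is larger

CDXLIV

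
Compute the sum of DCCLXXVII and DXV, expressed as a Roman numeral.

DCCLXXVII = 777
DXV = 515
777 + 515 = 1292

MCCXCII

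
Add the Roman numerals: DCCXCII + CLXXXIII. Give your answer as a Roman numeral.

DCCXCII = 792
CLXXXIII = 183
792 + 183 = 975

CMLXXV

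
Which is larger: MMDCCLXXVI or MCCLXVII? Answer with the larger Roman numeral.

MMDCCLXXVI = 2776
MCCLXVII = 1267
2776 is larger

MMDCCLXXVI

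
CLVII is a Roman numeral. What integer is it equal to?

CLVII: C=100, L=50, V=5, I=1, I=1
100 + 50 + 5 + 1 + 1 = 157

157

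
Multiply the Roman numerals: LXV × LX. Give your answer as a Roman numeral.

LXV = 65
LX = 60
65 × 60 = 3900

MMMCM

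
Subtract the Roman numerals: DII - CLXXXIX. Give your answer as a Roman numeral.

DII = 502
CLXXXIX = 189
502 - 189 = 313

CCCXIII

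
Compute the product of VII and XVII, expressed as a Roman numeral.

VII = 7
XVII = 17
7 × 17 = 119

CXIX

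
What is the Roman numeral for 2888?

Convert 2888 to Roman numerals:
  2888 contains 2×1000 (MM)
  888 contains 1×500 (D)
  388 contains 3×100 (CCC)
  88 contains 1×50 (L)
  38 contains 3×10 (XXX)
  8 contains 1×5 (V)
  3 contains 3×1 (III)

MMDCCCLXXXVIII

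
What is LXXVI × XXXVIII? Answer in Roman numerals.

LXXVI = 76
XXXVIII = 38
76 × 38 = 2888

MMDCCCLXXXVIII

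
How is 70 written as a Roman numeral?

Convert 70 to Roman numerals:
  70 contains 1×50 (L)
  20 contains 2×10 (XX)

LXX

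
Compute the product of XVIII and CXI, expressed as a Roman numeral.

XVIII = 18
CXI = 111
18 × 111 = 1998

MCMXCVIII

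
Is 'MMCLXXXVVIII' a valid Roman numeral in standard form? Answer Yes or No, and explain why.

'MMCLXXXVVIII': V should not appear more than once

No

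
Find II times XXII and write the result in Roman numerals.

II = 2
XXII = 22
2 × 22 = 44

XLIV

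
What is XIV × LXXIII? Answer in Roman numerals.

XIV = 14
LXXIII = 73
14 × 73 = 1022

MXXII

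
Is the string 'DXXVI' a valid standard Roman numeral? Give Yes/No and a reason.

'DXXVI': Check the rules: uses only the symbols I, V, X, L, C, D, M; no symbol is repeated more than three times in a row; V, L and D each appear at most once; no smaller symbol precedes a larger one (values never increase from left to right). Value: D (500) + X (10) + X (10) + V (5) + I (1) = 526. So it is a valid standard Roman numeral.

Yes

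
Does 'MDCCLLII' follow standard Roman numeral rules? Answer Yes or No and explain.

'MDCCLLII': L should not appear more than once

No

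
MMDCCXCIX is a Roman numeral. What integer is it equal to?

MMDCCXCIX: M=1000, M=1000, D=500, C=100, C=100, XC=90, IX=9
1000 + 1000 + 500 + 100 + 100 + 90 + 9 = 2799

2799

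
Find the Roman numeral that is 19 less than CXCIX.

CXCIX = 199
199 - 19 = 180

CLXXX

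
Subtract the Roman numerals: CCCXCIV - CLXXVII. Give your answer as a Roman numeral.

CCCXCIV = 394
CLXXVII = 177
394 - 177 = 217

CCXVII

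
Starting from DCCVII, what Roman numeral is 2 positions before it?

DCCVII = 707
707 - 2 = 705

DCCV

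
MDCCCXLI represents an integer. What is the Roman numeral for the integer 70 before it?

MDCCCXLI = 1841
1841 - 70 = 1771

MDCCLXXI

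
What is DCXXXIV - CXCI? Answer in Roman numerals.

DCXXXIV = 634
CXCI = 191
634 - 191 = 443

CDXLIII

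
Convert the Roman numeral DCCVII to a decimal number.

DCCVII: D=500, C=100, C=100, V=5, I=1, I=1
500 + 100 + 100 + 5 + 1 + 1 = 707

707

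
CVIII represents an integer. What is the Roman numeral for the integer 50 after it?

CVIII = 108
108 + 50 = 158

CLVIII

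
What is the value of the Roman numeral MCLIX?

MCLIX: M=1000, C=100, L=50, IX=9
1000 + 100 + 50 + 9 = 1159

1159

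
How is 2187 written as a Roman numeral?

Convert 2187 to Roman numerals:
  2187 contains 2×1000 (MM)
  187 contains 1×100 (C)
  87 contains 1×50 (L)
  37 contains 3×10 (XXX)
  7 contains 1×5 (V)
  2 contains 2×1 (II)

MMCLXXXVII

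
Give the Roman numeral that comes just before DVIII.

DVIII = 508, so the previous integer is 508 - 1 = 507

DVII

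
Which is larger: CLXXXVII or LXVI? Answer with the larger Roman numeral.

CLXXXVII = 187
LXVI = 66
187 is larger

CLXXXVII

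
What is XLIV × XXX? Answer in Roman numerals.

XLIV = 44
XXX = 30
44 × 30 = 1320

MCCCXX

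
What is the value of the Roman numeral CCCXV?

CCCXV: C=100, C=100, C=100, X=10, V=5
100 + 100 + 100 + 10 + 5 = 315

315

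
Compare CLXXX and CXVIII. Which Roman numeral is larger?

CLXXX = 180
CXVIII = 118
180 is larger

CLXXX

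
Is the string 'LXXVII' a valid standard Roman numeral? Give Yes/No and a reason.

'LXXVII': Check the rules: uses only the symbols I, V, X, L, C, D, M; no symbol is repeated more than three times in a row; V, L and D each appear at most once; no smaller symbol precedes a larger one (values never increase from left to right). Value: L (50) + X (10) + X (10) + V (5) + I (1) + I (1) = 77. So it is a valid standard Roman numeral.

Yes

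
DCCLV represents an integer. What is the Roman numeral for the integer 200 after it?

DCCLV = 755
755 + 200 = 955

CMLV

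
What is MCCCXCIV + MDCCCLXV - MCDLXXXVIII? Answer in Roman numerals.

MCCCXCIV = 1394, MDCCCLXV = 1865, MCDLXXXVIII = 1488
1394 + 1865 = 3259
3259 - 1488 = 1771

MDCCLXXI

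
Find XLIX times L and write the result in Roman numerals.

XLIX = 49
L = 50
49 × 50 = 2450

MMCDL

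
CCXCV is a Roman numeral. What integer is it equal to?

CCXCV: C=100, C=100, XC=90, V=5
100 + 100 + 90 + 5 = 295

295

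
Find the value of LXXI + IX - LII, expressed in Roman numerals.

LXXI = 71, IX = 9, LII = 52
71 + 9 = 80
80 - 52 = 28

XXVIII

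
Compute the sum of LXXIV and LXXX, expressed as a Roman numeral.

LXXIV = 74
LXXX = 80
74 + 80 = 154

CLIV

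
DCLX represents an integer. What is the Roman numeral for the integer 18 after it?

DCLX = 660
660 + 18 = 678

DCLXXVIII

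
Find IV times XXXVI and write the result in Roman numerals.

IV = 4
XXXVI = 36
4 × 36 = 144

CXLIV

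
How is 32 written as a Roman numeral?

Convert 32 to Roman numerals:
  32 contains 3×10 (XXX)
  2 contains 2×1 (II)

XXXII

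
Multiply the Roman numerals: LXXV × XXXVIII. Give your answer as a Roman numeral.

LXXV = 75
XXXVIII = 38
75 × 38 = 2850

MMDCCCL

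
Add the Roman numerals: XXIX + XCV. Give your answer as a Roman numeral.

XXIX = 29
XCV = 95
29 + 95 = 124

CXXIV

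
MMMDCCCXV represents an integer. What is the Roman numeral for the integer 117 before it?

MMMDCCCXV = 3815
3815 - 117 = 3698

MMMDCXCVIII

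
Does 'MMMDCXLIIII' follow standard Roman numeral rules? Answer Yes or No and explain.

'MMMDCXLIIII': More than 3 consecutive I's

No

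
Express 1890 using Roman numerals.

Convert 1890 to Roman numerals:
  1890 contains 1×1000 (M)
  890 contains 1×500 (D)
  390 contains 3×100 (CCC)
  90 contains 1×90 (XC)

MDCCCXC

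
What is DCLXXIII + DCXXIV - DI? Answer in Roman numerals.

DCLXXIII = 673, DCXXIV = 624, DI = 501
673 + 624 = 1297
1297 - 501 = 796

DCCXCVI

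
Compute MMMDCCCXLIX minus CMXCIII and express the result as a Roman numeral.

MMMDCCCXLIX = 3849
CMXCIII = 993
3849 - 993 = 2856

MMDCCCLVI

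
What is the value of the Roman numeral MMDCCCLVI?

MMDCCCLVI: M=1000, M=1000, D=500, C=100, C=100, C=100, L=50, V=5, I=1
1000 + 1000 + 500 + 100 + 100 + 100 + 50 + 5 + 1 = 2856

2856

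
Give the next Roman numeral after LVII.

LVII = 57; next is 58

LVIII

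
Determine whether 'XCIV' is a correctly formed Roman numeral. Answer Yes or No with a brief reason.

'XCIV': Check the rules: uses only the symbols I, V, X, L, C, D, M; no symbol is repeated more than three times in a row; V, L and D each appear at most once; the only places a smaller symbol precedes a larger one are the allowed subtractive pairs XC, IV, the symbol right after such a pair (if any) is smaller than the pair's first symbol, and otherwise the values never increase from left to right. Value: XC (90) + IV (4) = 94. So it is a valid standard Roman numeral.

Yes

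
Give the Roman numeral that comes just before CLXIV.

CLXIV = 164, so the previous integer is 164 - 1 = 163

CLXIII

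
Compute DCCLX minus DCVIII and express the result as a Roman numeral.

DCCLX = 760
DCVIII = 608
760 - 608 = 152

CLII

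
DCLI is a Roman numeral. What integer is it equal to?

DCLI: D=500, C=100, L=50, I=1
500 + 100 + 50 + 1 = 651

651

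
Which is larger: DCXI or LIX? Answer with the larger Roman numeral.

DCXI = 611
LIX = 59
611 is larger

DCXI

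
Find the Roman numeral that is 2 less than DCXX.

DCXX = 620
620 - 2 = 618

DCXVIII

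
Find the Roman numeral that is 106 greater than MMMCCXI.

MMMCCXI = 3211
3211 + 106 = 3317

MMMCCCXVII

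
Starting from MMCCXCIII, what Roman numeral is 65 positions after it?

MMCCXCIII = 2293
2293 + 65 = 2358

MMCCCLVIII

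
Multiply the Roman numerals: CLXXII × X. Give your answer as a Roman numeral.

CLXXII = 172
X = 10
172 × 10 = 1720

MDCCXX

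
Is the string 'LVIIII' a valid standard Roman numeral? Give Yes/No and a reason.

'LVIIII': More than 3 consecutive I's

No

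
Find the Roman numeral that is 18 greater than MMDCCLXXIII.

MMDCCLXXIII = 2773
2773 + 18 = 2791

MMDCCXCI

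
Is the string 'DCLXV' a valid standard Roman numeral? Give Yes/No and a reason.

'DCLXV': Check the rules: uses only the symbols I, V, X, L, C, D, M; no symbol is repeated more than three times in a row; V, L and D each appear at most once; no smaller symbol precedes a larger one (values never increase from left to right). Value: D (500) + C (100) + L (50) + X (10) + V (5) = 665. So it is a valid standard Roman numeral.

Yes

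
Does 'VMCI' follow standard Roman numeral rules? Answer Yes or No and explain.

'VMCI': Invalid subtractive combination: VM

No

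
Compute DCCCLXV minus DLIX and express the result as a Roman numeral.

DCCCLXV = 865
DLIX = 559
865 - 559 = 306

CCCVI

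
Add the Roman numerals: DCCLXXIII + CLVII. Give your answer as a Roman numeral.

DCCLXXIII = 773
CLVII = 157
773 + 157 = 930

CMXXX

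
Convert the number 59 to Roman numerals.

Convert 59 to Roman numerals:
  59 contains 1×50 (L)
  9 contains 1×9 (IX)

LIX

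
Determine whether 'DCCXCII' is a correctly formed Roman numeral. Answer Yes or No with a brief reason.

'DCCXCII': Check the rules: uses only the symbols I, V, X, L, C, D, M; no symbol is repeated more than three times in a row; V, L and D each appear at most once; the only place a smaller symbol precedes a larger one is the allowed subtractive pair XC, the symbol right after such a pair (if any) is smaller than the pair's first symbol, and otherwise the values never increase from left to right. Value: D (500) + C (100) + C (100) + XC (90) + I (1) + I (1) = 792. So it is a valid standard Roman numeral.

Yes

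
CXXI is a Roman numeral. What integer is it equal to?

CXXI: C=100, X=10, X=10, I=1
100 + 10 + 10 + 1 = 121

121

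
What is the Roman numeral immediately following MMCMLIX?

MMCMLIX = 2959, so the next integer is 2959 + 1 = 2960

MMCMLX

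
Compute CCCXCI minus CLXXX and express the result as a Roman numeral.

CCCXCI = 391
CLXXX = 180
391 - 180 = 211

CCXI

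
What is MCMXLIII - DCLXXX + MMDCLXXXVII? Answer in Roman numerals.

MCMXLIII = 1943, DCLXXX = 680, MMDCLXXXVII = 2687
1943 - 680 = 1263
1263 + 2687 = 3950

MMMCML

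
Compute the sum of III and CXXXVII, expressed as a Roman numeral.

III = 3
CXXXVII = 137
3 + 137 = 140

CXL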